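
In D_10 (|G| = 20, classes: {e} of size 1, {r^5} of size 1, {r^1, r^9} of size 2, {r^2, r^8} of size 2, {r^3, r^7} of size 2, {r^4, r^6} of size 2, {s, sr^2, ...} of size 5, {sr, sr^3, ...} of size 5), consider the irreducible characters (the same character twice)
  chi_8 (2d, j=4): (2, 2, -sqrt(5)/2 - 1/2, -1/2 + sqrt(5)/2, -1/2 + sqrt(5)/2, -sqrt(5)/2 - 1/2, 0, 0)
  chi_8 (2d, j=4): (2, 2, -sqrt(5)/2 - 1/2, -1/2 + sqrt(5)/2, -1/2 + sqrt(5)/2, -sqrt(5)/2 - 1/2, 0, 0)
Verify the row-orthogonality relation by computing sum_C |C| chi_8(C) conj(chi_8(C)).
Sum = 20 = |G| = 20; so <chi_8, chi_8> = 1 (norm-1 confirms irreducibility).

Working: Compute term by term over conjugacy classes (|C| * chi_8(C) * conj(chi_8(C))):
  1*(2)*conj(2) + 1*(2)*conj(2) + 2*(-sqrt(5)/2 - 1/2)*conj(-sqrt(5)/2 - 1/2) + 2*(-1/2 + sqrt(5)/2)*conj(-1/2 + sqrt(5)/2) + 2*(-1/2 + sqrt(5)/2)*conj(-1/2 + sqrt(5)/2) + 2*(-sqrt(5)/2 - 1/2)*conj(-sqrt(5)/2 - 1/2) + 5*(0)*conj(0) + 5*(0)*conj(0)
  = (4) + (4) + (sqrt(5) + 3) + (3 - sqrt(5)) + (3 - sqrt(5)) + (sqrt(5) + 3) + (0) + (0)
  = 20.
Dividing by |G| = 20 gives 20/20 = 1, matching the row-orthogonality relation <chi_8, chi_8> = [chi_8 = chi_8].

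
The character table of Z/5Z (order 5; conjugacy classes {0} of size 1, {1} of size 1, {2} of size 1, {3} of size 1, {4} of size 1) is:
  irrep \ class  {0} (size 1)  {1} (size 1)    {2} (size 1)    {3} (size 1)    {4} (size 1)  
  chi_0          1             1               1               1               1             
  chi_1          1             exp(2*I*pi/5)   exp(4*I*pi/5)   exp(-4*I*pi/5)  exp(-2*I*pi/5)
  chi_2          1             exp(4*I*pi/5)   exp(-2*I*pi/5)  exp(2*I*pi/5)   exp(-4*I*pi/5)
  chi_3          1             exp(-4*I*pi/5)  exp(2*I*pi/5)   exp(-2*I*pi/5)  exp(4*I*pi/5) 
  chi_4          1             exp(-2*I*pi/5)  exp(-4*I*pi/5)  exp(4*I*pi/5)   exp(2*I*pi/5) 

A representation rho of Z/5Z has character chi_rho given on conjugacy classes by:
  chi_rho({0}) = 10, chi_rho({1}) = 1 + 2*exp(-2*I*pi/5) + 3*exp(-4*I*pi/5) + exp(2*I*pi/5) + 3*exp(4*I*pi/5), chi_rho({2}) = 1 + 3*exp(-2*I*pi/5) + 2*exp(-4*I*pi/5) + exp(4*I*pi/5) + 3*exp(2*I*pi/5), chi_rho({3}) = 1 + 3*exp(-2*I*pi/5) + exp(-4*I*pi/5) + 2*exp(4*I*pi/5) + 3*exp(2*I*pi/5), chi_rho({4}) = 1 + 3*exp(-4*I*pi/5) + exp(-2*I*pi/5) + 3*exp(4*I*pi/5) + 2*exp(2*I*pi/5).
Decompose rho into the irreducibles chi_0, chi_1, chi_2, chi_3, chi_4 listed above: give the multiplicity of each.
Multiplicities: chi_0: 1, chi_1: 1, chi_2: 3, chi_3: 3, chi_4: 2.

Details: Use <chi_rho, chi> = (1/|G|) sum_C |C| * chi_rho(C) * conj(chi(C)) with |G| = 5 for each irreducible chi in the table:
  <chi_rho, chi_0> = (1/5)[1*(10)*conj(1) + 1*(1 + 2*exp(-2*I*pi/5) + 3*exp(-4*I*pi/5) + exp(2*I*pi/5) + 3*exp(4*I*pi/5))*conj(1) + 1*(1 + 3*exp(-2*I*pi/5) + 2*exp(-4*I*pi/5) + exp(4*I*pi/5) + 3*exp(2*I*pi/5))*conj(1) + 1*(1 + 3*exp(-2*I*pi/5) + exp(-4*I*pi/5) + 2*exp(4*I*pi/5) + 3*exp(2*I*pi/5))*conj(1) + 1*(1 + 3*exp(-4*I*pi/5) + exp(-2*I*pi/5) + 3*exp(4*I*pi/5) + 2*exp(2*I*pi/5))*conj(1)]
      = (1/5)[(10) + (1 + 2*exp(-2*I*pi/5) + 3*exp(-4*I*pi/5) + exp(2*I*pi/5) + 3*exp(4*I*pi/5)) + (1 + 3*exp(-2*I*pi/5) + 2*exp(-4*I*pi/5) + exp(4*I*pi/5) + 3*exp(2*I*pi/5)) + (1 + 3*exp(-2*I*pi/5) + exp(-4*I*pi/5) + 2*exp(4*I*pi/5) + 3*exp(2*I*pi/5)) + (1 + 3*exp(-4*I*pi/5) + exp(-2*I*pi/5) + 3*exp(4*I*pi/5) + 2*exp(2*I*pi/5))] = 5/5 = 1
  <chi_rho, chi_1> = (1/5)[1*(10)*conj(1) + 1*(1 + 2*exp(-2*I*pi/5) + 3*exp(-4*I*pi/5) + exp(2*I*pi/5) + 3*exp(4*I*pi/5))*conj(exp(2*I*pi/5)) + 1*(1 + 3*exp(-2*I*pi/5) + 2*exp(-4*I*pi/5) + exp(4*I*pi/5) + 3*exp(2*I*pi/5))*conj(exp(4*I*pi/5)) + 1*(1 + 3*exp(-2*I*pi/5) + exp(-4*I*pi/5) + 2*exp(4*I*pi/5) + 3*exp(2*I*pi/5))*conj(exp(-4*I*pi/5)) + 1*(1 + 3*exp(-4*I*pi/5) + exp(-2*I*pi/5) + 3*exp(4*I*pi/5) + 2*exp(2*I*pi/5))*conj(exp(-2*I*pi/5))]
      = (1/5)[(10) + (1 + 2*exp(-4*I*pi/5) + exp(-2*I*pi/5) + 3*exp(4*I*pi/5) + 3*exp(2*I*pi/5)) + (1 + 3*exp(-2*I*pi/5) + exp(-4*I*pi/5) + 3*exp(4*I*pi/5) + 2*exp(2*I*pi/5)) + (1 + 2*exp(-2*I*pi/5) + 3*exp(-4*I*pi/5) + exp(4*I*pi/5) + 3*exp(2*I*pi/5)) + (1 + 3*exp(-2*I*pi/5) + 3*exp(-4*I*pi/5) + exp(2*I*pi/5) + 2*exp(4*I*pi/5))] = 5/5 = 1
  <chi_rho, chi_2> = (1/5)[1*(10)*conj(1) + 1*(1 + 2*exp(-2*I*pi/5) + 3*exp(-4*I*pi/5) + exp(2*I*pi/5) + 3*exp(4*I*pi/5))*conj(exp(4*I*pi/5)) + 1*(1 + 3*exp(-2*I*pi/5) + 2*exp(-4*I*pi/5) + exp(4*I*pi/5) + 3*exp(2*I*pi/5))*conj(exp(-2*I*pi/5)) + 1*(1 + 3*exp(-2*I*pi/5) + exp(-4*I*pi/5) + 2*exp(4*I*pi/5) + 3*exp(2*I*pi/5))*conj(exp(2*I*pi/5)) + 1*(1 + 3*exp(-4*I*pi/5) + exp(-2*I*pi/5) + 3*exp(4*I*pi/5) + 2*exp(2*I*pi/5))*conj(exp(-4*I*pi/5))]
      = (1/5)[(10) + (3 + exp(-2*I*pi/5) + exp(-4*I*pi/5) + 2*exp(4*I*pi/5) + 3*exp(2*I*pi/5)) + (3 + 2*exp(-2*I*pi/5) + exp(-4*I*pi/5) + exp(2*I*pi/5) + 3*exp(4*I*pi/5)) + (3 + 3*exp(-4*I*pi/5) + exp(-2*I*pi/5) + exp(4*I*pi/5) + 2*exp(2*I*pi/5)) + (3 + 3*exp(-2*I*pi/5) + 2*exp(-4*I*pi/5) + exp(4*I*pi/5) + exp(2*I*pi/5))] = 15/5 = 3
  <chi_rho, chi_3> = (1/5)[1*(10)*conj(1) + 1*(1 + 2*exp(-2*I*pi/5) + 3*exp(-4*I*pi/5) + exp(2*I*pi/5) + 3*exp(4*I*pi/5))*conj(exp(-4*I*pi/5)) + 1*(1 + 3*exp(-2*I*pi/5) + 2*exp(-4*I*pi/5) + exp(4*I*pi/5) + 3*exp(2*I*pi/5))*conj(exp(2*I*pi/5)) + 1*(1 + 3*exp(-2*I*pi/5) + exp(-4*I*pi/5) + 2*exp(4*I*pi/5) + 3*exp(2*I*pi/5))*conj(exp(-2*I*pi/5)) + 1*(1 + 3*exp(-4*I*pi/5) + exp(-2*I*pi/5) + 3*exp(4*I*pi/5) + 2*exp(2*I*pi/5))*conj(exp(4*I*pi/5))]
      = (1/5)[(10) + (3 + 3*exp(-2*I*pi/5) + exp(-4*I*pi/5) + exp(4*I*pi/5) + 2*exp(2*I*pi/5)) + (3 + 3*exp(-4*I*pi/5) + exp(-2*I*pi/5) + exp(2*I*pi/5) + 2*exp(4*I*pi/5)) + (3 + 2*exp(-4*I*pi/5) + exp(-2*I*pi/5) + exp(2*I*pi/5) + 3*exp(4*I*pi/5)) + (3 + 2*exp(-2*I*pi/5) + exp(-4*I*pi/5) + exp(4*I*pi/5) + 3*exp(2*I*pi/5))] = 15/5 = 3
  <chi_rho, chi_4> = (1/5)[1*(10)*conj(1) + 1*(1 + 2*exp(-2*I*pi/5) + 3*exp(-4*I*pi/5) + exp(2*I*pi/5) + 3*exp(4*I*pi/5))*conj(exp(-2*I*pi/5)) + 1*(1 + 3*exp(-2*I*pi/5) + 2*exp(-4*I*pi/5) + exp(4*I*pi/5) + 3*exp(2*I*pi/5))*conj(exp(-4*I*pi/5)) + 1*(1 + 3*exp(-2*I*pi/5) + exp(-4*I*pi/5) + 2*exp(4*I*pi/5) + 3*exp(2*I*pi/5))*conj(exp(4*I*pi/5)) + 1*(1 + 3*exp(-4*I*pi/5) + exp(-2*I*pi/5) + 3*exp(4*I*pi/5) + 2*exp(2*I*pi/5))*conj(exp(2*I*pi/5))]
      = (1/5)[(10) + (2 + 3*exp(-2*I*pi/5) + 3*exp(-4*I*pi/5) + exp(4*I*pi/5) + exp(2*I*pi/5)) + (2 + 3*exp(-4*I*pi/5) + exp(-2*I*pi/5) + exp(4*I*pi/5) + 3*exp(2*I*pi/5)) + (2 + 3*exp(-2*I*pi/5) + exp(-4*I*pi/5) + exp(2*I*pi/5) + 3*exp(4*I*pi/5)) + (2 + exp(-2*I*pi/5) + exp(-4*I*pi/5) + 3*exp(4*I*pi/5) + 3*exp(2*I*pi/5))] = 10/5 = 2
(Exp terms are combined using exp(i*s)*conj(exp(i*t)) = exp(i*(s-t)), and sums of them are collapsed using the identity that for every m > 1 the m distinct m-th roots of unity sum to 0, e.g. 1 + exp(2*I*pi/3) + exp(-2*I*pi/3) = 0.)
Dimension check: dim(rho) = sum (mult * dim) = 1*1 + 1*1 + 3*1 + 3*1 + 2*1 = 10 = chi_rho(e) = 10.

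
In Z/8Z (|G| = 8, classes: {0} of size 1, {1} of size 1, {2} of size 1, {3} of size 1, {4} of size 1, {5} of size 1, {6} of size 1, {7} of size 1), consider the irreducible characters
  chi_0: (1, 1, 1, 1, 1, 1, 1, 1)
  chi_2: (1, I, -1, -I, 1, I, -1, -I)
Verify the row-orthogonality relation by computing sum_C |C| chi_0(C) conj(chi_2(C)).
Sum = 0; so <chi_0, chi_2> = 0 (distinct irreducibles are orthogonal).

Working: Compute term by term over conjugacy classes (|C| * chi_0(C) * conj(chi_2(C))):
  1*(1)*conj(1) + 1*(1)*conj(I) + 1*(1)*conj(-1) + 1*(1)*conj(-I) + 1*(1)*conj(1) + 1*(1)*conj(I) + 1*(1)*conj(-1) + 1*(1)*conj(-I)
  = (1) + (-I) + (-1) + (I) + (1) + (-I) + (-1) + (I)
  = 0.
(Exp terms are combined using exp(i*s)*conj(exp(i*t)) = exp(i*(s-t)), and sums of them are collapsed using the identity that for every m > 1 the m distinct m-th roots of unity sum to 0, e.g. 1 + exp(2*I*pi/3) + exp(-2*I*pi/3) = 0.)
Dividing by |G| = 8 gives 0/8 = 0, matching the row-orthogonality relation <chi_0, chi_2> = [chi_0 = chi_2].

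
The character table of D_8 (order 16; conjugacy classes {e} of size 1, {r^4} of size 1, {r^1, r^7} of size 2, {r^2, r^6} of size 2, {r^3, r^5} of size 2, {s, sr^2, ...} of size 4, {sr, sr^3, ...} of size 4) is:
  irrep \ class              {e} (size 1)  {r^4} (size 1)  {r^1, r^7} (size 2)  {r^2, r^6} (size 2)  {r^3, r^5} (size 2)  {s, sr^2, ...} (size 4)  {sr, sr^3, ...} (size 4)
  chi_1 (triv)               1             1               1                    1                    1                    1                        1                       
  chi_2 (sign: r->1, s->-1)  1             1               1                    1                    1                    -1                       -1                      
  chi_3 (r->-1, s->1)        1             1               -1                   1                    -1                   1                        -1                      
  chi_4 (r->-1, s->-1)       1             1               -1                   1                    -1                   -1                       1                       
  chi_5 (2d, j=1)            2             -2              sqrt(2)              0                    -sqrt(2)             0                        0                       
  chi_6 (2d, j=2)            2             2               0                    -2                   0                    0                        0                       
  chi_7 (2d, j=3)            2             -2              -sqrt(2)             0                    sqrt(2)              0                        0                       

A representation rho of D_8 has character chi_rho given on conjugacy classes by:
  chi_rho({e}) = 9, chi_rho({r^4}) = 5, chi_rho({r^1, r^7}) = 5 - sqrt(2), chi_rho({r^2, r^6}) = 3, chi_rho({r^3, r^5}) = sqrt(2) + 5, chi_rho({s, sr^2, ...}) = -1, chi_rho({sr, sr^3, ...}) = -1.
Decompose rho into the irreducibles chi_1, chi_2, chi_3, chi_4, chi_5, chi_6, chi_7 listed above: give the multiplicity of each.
Multiplicities: chi_1: 2, chi_2: 3, chi_3: 0, chi_4: 0, chi_5: 0, chi_6: 1, chi_7: 1.

Derivation: Use <chi_rho, chi> = (1/|G|) sum_C |C| * chi_rho(C) * conj(chi(C)) with |G| = 16 for each irreducible chi in the table:
  <chi_rho, chi_1> = (1/16)[1*(9)*conj(1) + 1*(5)*conj(1) + 2*(5 - sqrt(2))*conj(1) + 2*(3)*conj(1) + 2*(sqrt(2) + 5)*conj(1) + 4*(-1)*conj(1) + 4*(-1)*conj(1)]
      = (1/16)[(9) + (5) + (10 - 2*sqrt(2)) + (6) + (2*sqrt(2) + 10) + (-4) + (-4)] = 32/16 = 2
  <chi_rho, chi_2> = (1/16)[1*(9)*conj(1) + 1*(5)*conj(1) + 2*(5 - sqrt(2))*conj(1) + 2*(3)*conj(1) + 2*(sqrt(2) + 5)*conj(1) + 4*(-1)*conj(-1) + 4*(-1)*conj(-1)]
      = (1/16)[(9) + (5) + (10 - 2*sqrt(2)) + (6) + (2*sqrt(2) + 10) + (4) + (4)] = 48/16 = 3
  <chi_rho, chi_3> = (1/16)[1*(9)*conj(1) + 1*(5)*conj(1) + 2*(5 - sqrt(2))*conj(-1) + 2*(3)*conj(1) + 2*(sqrt(2) + 5)*conj(-1) + 4*(-1)*conj(1) + 4*(-1)*conj(-1)]
      = (1/16)[(9) + (5) + (-10 + 2*sqrt(2)) + (6) + (-10 - 2*sqrt(2)) + (-4) + (4)] = 0/16 = 0
  <chi_rho, chi_4> = (1/16)[1*(9)*conj(1) + 1*(5)*conj(1) + 2*(5 - sqrt(2))*conj(-1) + 2*(3)*conj(1) + 2*(sqrt(2) + 5)*conj(-1) + 4*(-1)*conj(-1) + 4*(-1)*conj(1)]
      = (1/16)[(9) + (5) + (-10 + 2*sqrt(2)) + (6) + (-10 - 2*sqrt(2)) + (4) + (-4)] = 0/16 = 0
  <chi_rho, chi_5> = (1/16)[1*(9)*conj(2) + 1*(5)*conj(-2) + 2*(5 - sqrt(2))*conj(sqrt(2)) + 2*(3)*conj(0) + 2*(sqrt(2) + 5)*conj(-sqrt(2)) + 4*(-1)*conj(0) + 4*(-1)*conj(0)]
      = (1/16)[(18) + (-10) + (-4 + 10*sqrt(2)) + (0) + (-10*sqrt(2) - 4) + (0) + (0)] = 0/16 = 0
  <chi_rho, chi_6> = (1/16)[1*(9)*conj(2) + 1*(5)*conj(2) + 2*(5 - sqrt(2))*conj(0) + 2*(3)*conj(-2) + 2*(sqrt(2) + 5)*conj(0) + 4*(-1)*conj(0) + 4*(-1)*conj(0)]
      = (1/16)[(18) + (10) + (0) + (-12) + (0) + (0) + (0)] = 16/16 = 1
  <chi_rho, chi_7> = (1/16)[1*(9)*conj(2) + 1*(5)*conj(-2) + 2*(5 - sqrt(2))*conj(-sqrt(2)) + 2*(3)*conj(0) + 2*(sqrt(2) + 5)*conj(sqrt(2)) + 4*(-1)*conj(0) + 4*(-1)*conj(0)]
      = (1/16)[(18) + (-10) + (4 - 10*sqrt(2)) + (0) + (4 + 10*sqrt(2)) + (0) + (0)] = 16/16 = 1
Dimension check: dim(rho) = sum (mult * dim) = 2*1 + 3*1 + 0*1 + 0*1 + 0*2 + 1*2 + 1*2 = 9 = chi_rho(e) = 9.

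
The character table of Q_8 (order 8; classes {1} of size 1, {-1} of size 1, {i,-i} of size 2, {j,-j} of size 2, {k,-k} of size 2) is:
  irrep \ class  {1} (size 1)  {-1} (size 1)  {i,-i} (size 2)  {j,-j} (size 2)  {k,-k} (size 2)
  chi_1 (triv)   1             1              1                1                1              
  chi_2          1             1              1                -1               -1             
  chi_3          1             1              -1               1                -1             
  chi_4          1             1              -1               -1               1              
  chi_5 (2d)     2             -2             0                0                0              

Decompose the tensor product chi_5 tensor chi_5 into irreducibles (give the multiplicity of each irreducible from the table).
chi_5 tensor chi_5 = chi_1 + chi_2 + chi_3 + chi_4 (all other irreducibles have multiplicity 0).

Working: The character of a tensor product is the pointwise product (chi_5 * chi_5)(C) = chi_5(C) * chi_5(C):
  {1}: (2)*(2), {-1}: (-2)*(-2), {i,-i}: (0)*(0), {j,-j}: (0)*(0), {k,-k}: (0)*(0)
so (chi_5 * chi_5) takes values
  {1} -> 4, {-1} -> 4, {i,-i} -> 0, {j,-j} -> 0, {k,-k} -> 0.
Now take the inner product of this character with each irreducible chi from the table, <chi_5*chi_5, chi> = (1/8) sum_C |C| (chi_5*chi_5)(C) conj(chi(C)):
  <chi_5*chi_5, chi_1> = (1/8)[1*(4)*conj(1) + 1*(4)*conj(1) + 2*(0)*conj(1) + 2*(0)*conj(1) + 2*(0)*conj(1)]
      = (1/8)[(4) + (4) + (0) + (0) + (0)] = 8/8 = 1
  <chi_5*chi_5, chi_2> = (1/8)[1*(4)*conj(1) + 1*(4)*conj(1) + 2*(0)*conj(1) + 2*(0)*conj(-1) + 2*(0)*conj(-1)]
      = (1/8)[(4) + (4) + (0) + (0) + (0)] = 8/8 = 1
  <chi_5*chi_5, chi_3> = (1/8)[1*(4)*conj(1) + 1*(4)*conj(1) + 2*(0)*conj(-1) + 2*(0)*conj(1) + 2*(0)*conj(-1)]
      = (1/8)[(4) + (4) + (0) + (0) + (0)] = 8/8 = 1
  <chi_5*chi_5, chi_4> = (1/8)[1*(4)*conj(1) + 1*(4)*conj(1) + 2*(0)*conj(-1) + 2*(0)*conj(-1) + 2*(0)*conj(1)]
      = (1/8)[(4) + (4) + (0) + (0) + (0)] = 8/8 = 1
  <chi_5*chi_5, chi_5> = (1/8)[1*(4)*conj(2) + 1*(4)*conj(-2) + 2*(0)*conj(0) + 2*(0)*conj(0) + 2*(0)*conj(0)]
      = (1/8)[(8) + (-8) + (0) + (0) + (0)] = 0/8 = 0
Hence the multiplicities are chi_1: 1, chi_2: 1, chi_3: 1, chi_4: 1. Dimension check: dim(chi_5)*dim(chi_5) = 2*2 = 4 and sum (mult * dim) = 1*1 + 1*1 + 1*1 + 1*1 = 4.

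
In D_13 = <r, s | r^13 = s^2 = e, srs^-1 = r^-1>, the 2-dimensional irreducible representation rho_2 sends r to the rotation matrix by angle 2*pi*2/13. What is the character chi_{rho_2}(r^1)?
chi_{rho_2}(r^1) = 2*cos(2*pi*2*1/13) = 2*cos(4*pi/13)

Working: rho_2(r^1) is rotation by angle 2*pi*2*1/13, whose trace is 2*cos(2*pi*2*1/13) = 2*cos(4*pi/13).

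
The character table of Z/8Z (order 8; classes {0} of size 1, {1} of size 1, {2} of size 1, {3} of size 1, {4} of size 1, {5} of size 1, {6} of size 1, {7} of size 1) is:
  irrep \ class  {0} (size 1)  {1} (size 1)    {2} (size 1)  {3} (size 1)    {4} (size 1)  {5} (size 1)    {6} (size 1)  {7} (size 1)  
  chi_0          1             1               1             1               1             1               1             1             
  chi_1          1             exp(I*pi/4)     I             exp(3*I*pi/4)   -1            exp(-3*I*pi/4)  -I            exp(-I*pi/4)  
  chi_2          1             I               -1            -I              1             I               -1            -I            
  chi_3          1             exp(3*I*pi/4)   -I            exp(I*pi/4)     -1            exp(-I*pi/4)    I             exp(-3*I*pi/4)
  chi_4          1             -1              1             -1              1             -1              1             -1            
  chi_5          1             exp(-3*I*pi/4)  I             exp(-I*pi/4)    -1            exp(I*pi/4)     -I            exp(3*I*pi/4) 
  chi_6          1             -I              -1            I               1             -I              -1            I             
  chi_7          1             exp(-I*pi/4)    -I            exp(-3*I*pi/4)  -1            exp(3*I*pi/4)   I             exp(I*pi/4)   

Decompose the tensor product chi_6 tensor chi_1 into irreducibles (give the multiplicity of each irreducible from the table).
chi_6 tensor chi_1 = chi_7 (all other irreducibles have multiplicity 0).

Details: The character of a tensor product is the pointwise product (chi_6 * chi_1)(C) = chi_6(C) * chi_1(C):
  {0}: (1)*(1), {1}: (-I)*(exp(I*pi/4)), {2}: (-1)*(I), {3}: (I)*(exp(3*I*pi/4)), {4}: (1)*(-1), {5}: (-I)*(exp(-3*I*pi/4)), {6}: (-1)*(-I), {7}: (I)*(exp(-I*pi/4))
so (chi_6 * chi_1) takes values
  {0} -> 1, {1} -> -exp(3*I*pi/4), {2} -> -I, {3} -> exp(-3*I*pi/4), {4} -> -1, {5} -> -exp(-I*pi/4), {6} -> I, {7} -> exp(I*pi/4).
Now take the inner product of this character with each irreducible chi from the table, <chi_6*chi_1, chi> = (1/8) sum_C |C| (chi_6*chi_1)(C) conj(chi(C)):
  <chi_6*chi_1, chi_0> = (1/8)[1*(1)*conj(1) + 1*(-exp(3*I*pi/4))*conj(1) + 1*(-I)*conj(1) + 1*(exp(-3*I*pi/4))*conj(1) + 1*(-1)*conj(1) + 1*(-exp(-I*pi/4))*conj(1) + 1*(I)*conj(1) + 1*(exp(I*pi/4))*conj(1)]
      = (1/8)[(1) + (-exp(3*I*pi/4)) + (-I) + (exp(-3*I*pi/4)) + (-1) + (-exp(-I*pi/4)) + (I) + (exp(I*pi/4))] = 0/8 = 0
  <chi_6*chi_1, chi_1> = (1/8)[1*(1)*conj(1) + 1*(-exp(3*I*pi/4))*conj(exp(I*pi/4)) + 1*(-I)*conj(I) + 1*(exp(-3*I*pi/4))*conj(exp(3*I*pi/4)) + 1*(-1)*conj(-1) + 1*(-exp(-I*pi/4))*conj(exp(-3*I*pi/4)) + 1*(I)*conj(-I) + 1*(exp(I*pi/4))*conj(exp(-I*pi/4))]
      = (1/8)[(1) + (-I) + (-1) + (I) + (1) + (-I) + (-1) + (I)] = 0/8 = 0
  <chi_6*chi_1, chi_2> = (1/8)[1*(1)*conj(1) + 1*(-exp(3*I*pi/4))*conj(I) + 1*(-I)*conj(-1) + 1*(exp(-3*I*pi/4))*conj(-I) + 1*(-1)*conj(1) + 1*(-exp(-I*pi/4))*conj(I) + 1*(I)*conj(-1) + 1*(exp(I*pi/4))*conj(-I)]
      = (1/8)[(1) + (exp(-3*I*pi/4)) + (I) + (exp(-I*pi/4)) + (-1) + (exp(I*pi/4)) + (-I) + (exp(3*I*pi/4))] = 0/8 = 0
  <chi_6*chi_1, chi_3> = (1/8)[1*(1)*conj(1) + 1*(-exp(3*I*pi/4))*conj(exp(3*I*pi/4)) + 1*(-I)*conj(-I) + 1*(exp(-3*I*pi/4))*conj(exp(I*pi/4)) + 1*(-1)*conj(-1) + 1*(-exp(-I*pi/4))*conj(exp(-I*pi/4)) + 1*(I)*conj(I) + 1*(exp(I*pi/4))*conj(exp(-3*I*pi/4))]
      = (1/8)[(1) + (-1) + (1) + (-1) + (1) + (-1) + (1) + (-1)] = 0/8 = 0
  <chi_6*chi_1, chi_4> = (1/8)[1*(1)*conj(1) + 1*(-exp(3*I*pi/4))*conj(-1) + 1*(-I)*conj(1) + 1*(exp(-3*I*pi/4))*conj(-1) + 1*(-1)*conj(1) + 1*(-exp(-I*pi/4))*conj(-1) + 1*(I)*conj(1) + 1*(exp(I*pi/4))*conj(-1)]
      = (1/8)[(1) + (exp(3*I*pi/4)) + (-I) + (-exp(-3*I*pi/4)) + (-1) + (exp(-I*pi/4)) + (I) + (-exp(I*pi/4))] = 0/8 = 0
  <chi_6*chi_1, chi_5> = (1/8)[1*(1)*conj(1) + 1*(-exp(3*I*pi/4))*conj(exp(-3*I*pi/4)) + 1*(-I)*conj(I) + 1*(exp(-3*I*pi/4))*conj(exp(-I*pi/4)) + 1*(-1)*conj(-1) + 1*(-exp(-I*pi/4))*conj(exp(I*pi/4)) + 1*(I)*conj(-I) + 1*(exp(I*pi/4))*conj(exp(3*I*pi/4))]
      = (1/8)[(1) + (I) + (-1) + (-I) + (1) + (I) + (-1) + (-I)] = 0/8 = 0
  <chi_6*chi_1, chi_6> = (1/8)[1*(1)*conj(1) + 1*(-exp(3*I*pi/4))*conj(-I) + 1*(-I)*conj(-1) + 1*(exp(-3*I*pi/4))*conj(I) + 1*(-1)*conj(1) + 1*(-exp(-I*pi/4))*conj(-I) + 1*(I)*conj(-1) + 1*(exp(I*pi/4))*conj(I)]
      = (1/8)[(1) + (-exp(-3*I*pi/4)) + (I) + (-exp(-I*pi/4)) + (-1) + (-exp(I*pi/4)) + (-I) + (-exp(3*I*pi/4))] = 0/8 = 0
  <chi_6*chi_1, chi_7> = (1/8)[1*(1)*conj(1) + 1*(-exp(3*I*pi/4))*conj(exp(-I*pi/4)) + 1*(-I)*conj(-I) + 1*(exp(-3*I*pi/4))*conj(exp(-3*I*pi/4)) + 1*(-1)*conj(-1) + 1*(-exp(-I*pi/4))*conj(exp(3*I*pi/4)) + 1*(I)*conj(I) + 1*(exp(I*pi/4))*conj(exp(I*pi/4))]
      = (1/8)[(1) + (1) + (1) + (1) + (1) + (1) + (1) + (1)] = 8/8 = 1
(Exp terms are combined using exp(i*s)*conj(exp(i*t)) = exp(i*(s-t)), and sums of them are collapsed using the identity that for every m > 1 the m distinct m-th roots of unity sum to 0, e.g. 1 + exp(2*I*pi/3) + exp(-2*I*pi/3) = 0.)
Hence the multiplicities are chi_7: 1. Dimension check: dim(chi_6)*dim(chi_1) = 1*1 = 1 and sum (mult * dim) = 1*1 = 1.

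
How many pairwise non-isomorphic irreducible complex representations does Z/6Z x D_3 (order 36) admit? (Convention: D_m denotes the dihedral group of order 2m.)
18

Working: The number of irreducible complex representations of a finite group equals its number of conjugacy classes. For a direct product, #classes(G x H) = #classes(G) * #classes(H). Z/6Z has 6 classes (abelian), D_3 has 3 classes, so 6 * 3 = 18, so Z/6Z x D_3 (order 36) has exactly 18 irreducible complex representations.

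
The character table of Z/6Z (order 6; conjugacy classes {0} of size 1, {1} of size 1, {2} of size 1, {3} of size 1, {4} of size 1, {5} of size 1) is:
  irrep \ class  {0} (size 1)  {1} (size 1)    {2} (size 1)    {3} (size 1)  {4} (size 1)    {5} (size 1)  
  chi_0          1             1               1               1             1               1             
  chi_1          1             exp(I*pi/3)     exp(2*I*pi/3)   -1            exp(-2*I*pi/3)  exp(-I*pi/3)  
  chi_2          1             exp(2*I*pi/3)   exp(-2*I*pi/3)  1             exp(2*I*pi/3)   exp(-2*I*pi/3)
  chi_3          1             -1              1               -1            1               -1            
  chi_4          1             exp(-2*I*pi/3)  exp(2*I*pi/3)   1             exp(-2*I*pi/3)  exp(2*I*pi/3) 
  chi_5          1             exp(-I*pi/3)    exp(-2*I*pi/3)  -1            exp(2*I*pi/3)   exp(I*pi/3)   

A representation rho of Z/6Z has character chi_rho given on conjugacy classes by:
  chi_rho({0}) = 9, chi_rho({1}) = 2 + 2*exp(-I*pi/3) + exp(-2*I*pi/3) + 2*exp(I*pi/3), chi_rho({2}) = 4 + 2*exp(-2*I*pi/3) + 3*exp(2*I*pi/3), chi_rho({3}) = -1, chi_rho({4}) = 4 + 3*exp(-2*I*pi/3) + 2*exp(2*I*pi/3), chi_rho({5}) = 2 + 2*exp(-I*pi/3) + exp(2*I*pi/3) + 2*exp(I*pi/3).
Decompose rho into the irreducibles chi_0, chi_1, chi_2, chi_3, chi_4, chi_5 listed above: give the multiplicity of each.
Multiplicities: chi_0: 3, chi_1: 2, chi_2: 0, chi_3: 1, chi_4: 1, chi_5: 2.

Derivation: Use <chi_rho, chi> = (1/|G|) sum_C |C| * chi_rho(C) * conj(chi(C)) with |G| = 6 for each irreducible chi in the table:
  <chi_rho, chi_0> = (1/6)[1*(9)*conj(1) + 1*(2 + 2*exp(-I*pi/3) + exp(-2*I*pi/3) + 2*exp(I*pi/3))*conj(1) + 1*(4 + 2*exp(-2*I*pi/3) + 3*exp(2*I*pi/3))*conj(1) + 1*(-1)*conj(1) + 1*(4 + 3*exp(-2*I*pi/3) + 2*exp(2*I*pi/3))*conj(1) + 1*(2 + 2*exp(-I*pi/3) + exp(2*I*pi/3) + 2*exp(I*pi/3))*conj(1)]
      = (1/6)[(9) + (2 + 2*exp(-I*pi/3) + exp(-2*I*pi/3) + 2*exp(I*pi/3)) + (4 + 2*exp(-2*I*pi/3) + 3*exp(2*I*pi/3)) + (-1) + (4 + 3*exp(-2*I*pi/3) + 2*exp(2*I*pi/3)) + (2 + 2*exp(-I*pi/3) + exp(2*I*pi/3) + 2*exp(I*pi/3))] = 18/6 = 3
  <chi_rho, chi_1> = (1/6)[1*(9)*conj(1) + 1*(2 + 2*exp(-I*pi/3) + exp(-2*I*pi/3) + 2*exp(I*pi/3))*conj(exp(I*pi/3)) + 1*(4 + 2*exp(-2*I*pi/3) + 3*exp(2*I*pi/3))*conj(exp(2*I*pi/3)) + 1*(-1)*conj(-1) + 1*(4 + 3*exp(-2*I*pi/3) + 2*exp(2*I*pi/3))*conj(exp(-2*I*pi/3)) + 1*(2 + 2*exp(-I*pi/3) + exp(2*I*pi/3) + 2*exp(I*pi/3))*conj(exp(-I*pi/3))]
      = (1/6)[(9) + (1 + 2*exp(-2*I*pi/3) + 2*exp(-I*pi/3)) + (3 + 4*exp(-2*I*pi/3) + 2*exp(2*I*pi/3)) + (1) + (3 + 2*exp(-2*I*pi/3) + 4*exp(2*I*pi/3)) + (1 + 2*exp(2*I*pi/3) + 2*exp(I*pi/3))] = 12/6 = 2
  <chi_rho, chi_2> = (1/6)[1*(9)*conj(1) + 1*(2 + 2*exp(-I*pi/3) + exp(-2*I*pi/3) + 2*exp(I*pi/3))*conj(exp(2*I*pi/3)) + 1*(4 + 2*exp(-2*I*pi/3) + 3*exp(2*I*pi/3))*conj(exp(-2*I*pi/3)) + 1*(-1)*conj(1) + 1*(4 + 3*exp(-2*I*pi/3) + 2*exp(2*I*pi/3))*conj(exp(2*I*pi/3)) + 1*(2 + 2*exp(-I*pi/3) + exp(2*I*pi/3) + 2*exp(I*pi/3))*conj(exp(-2*I*pi/3))]
      = (1/6)[(9) + (-2 + 2*exp(-2*I*pi/3) + 2*exp(-I*pi/3) + exp(2*I*pi/3)) + (2 + 3*exp(-2*I*pi/3) + 4*exp(2*I*pi/3)) + (-1) + (2 + 4*exp(-2*I*pi/3) + 3*exp(2*I*pi/3)) + (-2 + exp(-2*I*pi/3) + 2*exp(2*I*pi/3) + 2*exp(I*pi/3))] = 0/6 = 0
  <chi_rho, chi_3> = (1/6)[1*(9)*conj(1) + 1*(2 + 2*exp(-I*pi/3) + exp(-2*I*pi/3) + 2*exp(I*pi/3))*conj(-1) + 1*(4 + 2*exp(-2*I*pi/3) + 3*exp(2*I*pi/3))*conj(1) + 1*(-1)*conj(-1) + 1*(4 + 3*exp(-2*I*pi/3) + 2*exp(2*I*pi/3))*conj(1) + 1*(2 + 2*exp(-I*pi/3) + exp(2*I*pi/3) + 2*exp(I*pi/3))*conj(-1)]
      = (1/6)[(9) + (-2 - 2*exp(I*pi/3) - exp(-2*I*pi/3) - 2*exp(-I*pi/3)) + (4 + 2*exp(-2*I*pi/3) + 3*exp(2*I*pi/3)) + (1) + (4 + 3*exp(-2*I*pi/3) + 2*exp(2*I*pi/3)) + (-2 - 2*exp(I*pi/3) - exp(2*I*pi/3) - 2*exp(-I*pi/3))] = 6/6 = 1
  <chi_rho, chi_4> = (1/6)[1*(9)*conj(1) + 1*(2 + 2*exp(-I*pi/3) + exp(-2*I*pi/3) + 2*exp(I*pi/3))*conj(exp(-2*I*pi/3)) + 1*(4 + 2*exp(-2*I*pi/3) + 3*exp(2*I*pi/3))*conj(exp(2*I*pi/3)) + 1*(-1)*conj(1) + 1*(4 + 3*exp(-2*I*pi/3) + 2*exp(2*I*pi/3))*conj(exp(-2*I*pi/3)) + 1*(2 + 2*exp(-I*pi/3) + exp(2*I*pi/3) + 2*exp(I*pi/3))*conj(exp(2*I*pi/3))]
      = (1/6)[(9) + (-1 + 2*exp(2*I*pi/3) + 2*exp(I*pi/3)) + (3 + 4*exp(-2*I*pi/3) + 2*exp(2*I*pi/3)) + (-1) + (3 + 2*exp(-2*I*pi/3) + 4*exp(2*I*pi/3)) + (-1 + 2*exp(-2*I*pi/3) + 2*exp(-I*pi/3))] = 6/6 = 1
  <chi_rho, chi_5> = (1/6)[1*(9)*conj(1) + 1*(2 + 2*exp(-I*pi/3) + exp(-2*I*pi/3) + 2*exp(I*pi/3))*conj(exp(-I*pi/3)) + 1*(4 + 2*exp(-2*I*pi/3) + 3*exp(2*I*pi/3))*conj(exp(-2*I*pi/3)) + 1*(-1)*conj(-1) + 1*(4 + 3*exp(-2*I*pi/3) + 2*exp(2*I*pi/3))*conj(exp(2*I*pi/3)) + 1*(2 + 2*exp(-I*pi/3) + exp(2*I*pi/3) + 2*exp(I*pi/3))*conj(exp(I*pi/3))]
      = (1/6)[(9) + (2 + exp(-I*pi/3) + 2*exp(2*I*pi/3) + 2*exp(I*pi/3)) + (2 + 3*exp(-2*I*pi/3) + 4*exp(2*I*pi/3)) + (1) + (2 + 4*exp(-2*I*pi/3) + 3*exp(2*I*pi/3)) + (2 + 2*exp(-2*I*pi/3) + 2*exp(-I*pi/3) + exp(I*pi/3))] = 12/6 = 2
(Exp terms are combined using exp(i*s)*conj(exp(i*t)) = exp(i*(s-t)), and sums of them are collapsed using the identity that for every m > 1 the m distinct m-th roots of unity sum to 0, e.g. 1 + exp(2*I*pi/3) + exp(-2*I*pi/3) = 0.)
Dimension check: dim(rho) = sum (mult * dim) = 3*1 + 2*1 + 0*1 + 1*1 + 1*1 + 2*1 = 9 = chi_rho(e) = 9.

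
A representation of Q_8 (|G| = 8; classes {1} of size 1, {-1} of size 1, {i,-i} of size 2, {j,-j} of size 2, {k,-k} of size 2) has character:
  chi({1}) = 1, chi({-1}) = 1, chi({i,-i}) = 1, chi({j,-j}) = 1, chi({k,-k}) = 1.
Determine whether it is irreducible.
Irreducible: <chi, chi> = 1.

Working: <chi, chi> = (1/|G|) sum_C |C| * |chi(C)|^2 = (1/8)[1*|1|^2 + 1*|1|^2 + 2*|1|^2 + 2*|1|^2 + 2*|1|^2]
  = (1/8)[(1) + (1) + (2) + (2) + (2)] = 8/8 = 1.
A character is irreducible iff <chi, chi> = 1, so this representation is irreducible.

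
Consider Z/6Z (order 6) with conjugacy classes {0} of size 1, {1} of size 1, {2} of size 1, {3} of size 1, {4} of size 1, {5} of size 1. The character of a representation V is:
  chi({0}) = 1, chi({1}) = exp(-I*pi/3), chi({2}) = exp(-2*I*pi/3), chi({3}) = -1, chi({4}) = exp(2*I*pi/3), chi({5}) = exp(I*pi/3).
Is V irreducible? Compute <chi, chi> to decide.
Irreducible: <chi, chi> = 1.

Solution. <chi, chi> = (1/|G|) sum_C |C| * |chi(C)|^2 = (1/6)[1*|1|^2 + 1*|exp(-I*pi/3)|^2 + 1*|exp(-2*I*pi/3)|^2 + 1*|-1|^2 + 1*|exp(2*I*pi/3)|^2 + 1*|exp(I*pi/3)|^2]
  = (1/6)[(1) + (1) + (1) + (1) + (1) + (1)] = 6/6 = 1.
(Exp terms are combined using exp(i*s)*conj(exp(i*t)) = exp(i*(s-t)), and sums of them are collapsed using the identity that for every m > 1 the m distinct m-th roots of unity sum to 0, e.g. 1 + exp(2*I*pi/3) + exp(-2*I*pi/3) = 0.)
A character is irreducible iff <chi, chi> = 1, so this representation is irreducible.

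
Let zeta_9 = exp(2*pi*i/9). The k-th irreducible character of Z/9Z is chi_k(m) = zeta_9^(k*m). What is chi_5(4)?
chi_5(4) = zeta_9^20 = exp(4*I*pi/9)

Reasoning: chi_5(4) = zeta_9^(5*4) = zeta_9^20. Since zeta_9^9 = 1, this equals zeta_9^2 = exp(2*pi*i*2/9) = exp(4*I*pi/9).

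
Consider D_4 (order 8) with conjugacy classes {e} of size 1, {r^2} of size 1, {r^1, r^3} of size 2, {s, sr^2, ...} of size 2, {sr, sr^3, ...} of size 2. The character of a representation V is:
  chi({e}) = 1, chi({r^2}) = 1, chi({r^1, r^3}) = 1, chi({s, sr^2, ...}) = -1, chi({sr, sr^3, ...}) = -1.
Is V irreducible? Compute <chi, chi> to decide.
Irreducible: <chi, chi> = 1.

Solution. <chi, chi> = (1/|G|) sum_C |C| * |chi(C)|^2 = (1/8)[1*|1|^2 + 1*|1|^2 + 2*|1|^2 + 2*|-1|^2 + 2*|-1|^2]
  = (1/8)[(1) + (1) + (2) + (2) + (2)] = 8/8 = 1.
A character is irreducible iff <chi, chi> = 1, so this representation is irreducible.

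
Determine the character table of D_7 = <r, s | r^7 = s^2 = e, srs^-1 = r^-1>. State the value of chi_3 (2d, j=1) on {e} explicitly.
Conjugacy classes: {e} of size 1, {r^1, r^6} of size 2, {r^2, r^5} of size 2, {r^3, r^4} of size 2, {s, sr, ..., sr^6} of size 7.
Character table:
  irrep \ class              {e} (size 1)  {r^1, r^6} (size 2)  {r^2, r^5} (size 2)  {r^3, r^4} (size 2)  {s, sr, ..., sr^6} (size 7)
  chi_1 (triv)               1             1                    1                    1                    1                          
  chi_2 (sign: r->1, s->-1)  1             1                    1                    1                    -1                         
  chi_3 (2d, j=1)            2             2*cos(2*pi/7)        -2*cos(3*pi/7)       -2*cos(pi/7)         0                          
  chi_4 (2d, j=2)            2             -2*cos(3*pi/7)       -2*cos(pi/7)         2*cos(2*pi/7)        0                          
  chi_5 (2d, j=3)            2             -2*cos(pi/7)         2*cos(2*pi/7)        -2*cos(3*pi/7)       0                          

Spot check: chi_3 (2d, j=1) on {e} = 2.

Proof sketch: D_7 has order 2*7 = 14 with 5 conjugacy classes, hence 5 irreducibles. Sum of squared dims 1 + 1 + 4 + 4 + 4 = 14 = |G|. Linear characters come from the abelianisation; the 2-dimensional irreps have character r^k -> 2*cos(2*pi*j*k/7), reflections -> 0.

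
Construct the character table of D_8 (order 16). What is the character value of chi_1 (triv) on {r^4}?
Conjugacy classes: {e} of size 1, {r^4} of size 1, {r^1, r^7} of size 2, {r^2, r^6} of size 2, {r^3, r^5} of size 2, {s, sr^2, ...} of size 4, {sr, sr^3, ...} of size 4.
Character table:
  irrep \ class              {e} (size 1)  {r^4} (size 1)  {r^1, r^7} (size 2)  {r^2, r^6} (size 2)  {r^3, r^5} (size 2)  {s, sr^2, ...} (size 4)  {sr, sr^3, ...} (size 4)
  chi_1 (triv)               1             1               1                    1                    1                    1                        1                       
  chi_2 (sign: r->1, s->-1)  1             1               1                    1                    1                    -1                       -1                      
  chi_3 (r->-1, s->1)        1             1               -1                   1                    -1                   1                        -1                      
  chi_4 (r->-1, s->-1)       1             1               -1                   1                    -1                   -1                       1                       
  chi_5 (2d, j=1)            2             -2              sqrt(2)              0                    -sqrt(2)             0                        0                       
  chi_6 (2d, j=2)            2             2               0                    -2                   0                    0                        0                       
  chi_7 (2d, j=3)            2             -2              -sqrt(2)             0                    sqrt(2)              0                        0                       

Spot check: chi_1 (triv) on {r^4} = 1.

Solution. D_8 has order 2*8 = 16 with 7 conjugacy classes, hence 7 irreducibles. Sum of squared dims 1 + 1 + 1 + 1 + 4 + 4 + 4 = 16 = |G|. Linear characters come from the abelianisation; the 2-dimensional irreps have character r^k -> 2*cos(2*pi*j*k/8), reflections -> 0.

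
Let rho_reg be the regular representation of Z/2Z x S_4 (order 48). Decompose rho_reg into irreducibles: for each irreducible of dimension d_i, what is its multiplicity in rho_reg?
Each irreducible V_i of dimension d_i appears with multiplicity d_i, i.e. rho_reg = (direct sum over all irreducibles V_i) d_i V_i. The irreducible dimensions for Z/2Z x S_4 are 1, 1, 1, 1, 2, 2, 3, 3, 3, 3: 4 irreducibles of dimension 1, each with multiplicity 1; 2 irreducibles of dimension 2, each with multiplicity 2; 4 irreducibles of dimension 3, each with multiplicity 3. Total dimension 4*1*1 + 2*2*2 + 4*3*3 = 48 = |G|.

Working: General theorem: in the regular representation of a finite group G, each irreducible appears with multiplicity equal to its dimension. Check: dim(rho_reg) = sum d_i^2 = 1 + 1 + 1 + 1 + 4 + 4 + 9 + 9 + 9 + 9 = 48 = |G|.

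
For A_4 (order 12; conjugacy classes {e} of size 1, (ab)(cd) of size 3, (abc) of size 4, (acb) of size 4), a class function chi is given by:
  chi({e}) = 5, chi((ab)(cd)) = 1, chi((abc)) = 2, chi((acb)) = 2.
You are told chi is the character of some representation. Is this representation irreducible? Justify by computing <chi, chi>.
Not irreducible (reducible): <chi, chi> = 5 > 1.

Proof sketch: <chi, chi> = (1/|G|) sum_C |C| * |chi(C)|^2 = (1/12)[1*|5|^2 + 3*|1|^2 + 4*|2|^2 + 4*|2|^2]
  = (1/12)[(25) + (3) + (16) + (16)] = 60/12 = 5.
(Exp terms are combined using exp(i*s)*conj(exp(i*t)) = exp(i*(s-t)), and sums of them are collapsed using the identity that for every m > 1 the m distinct m-th roots of unity sum to 0, e.g. 1 + exp(2*I*pi/3) + exp(-2*I*pi/3) = 0.)
A character is irreducible iff <chi, chi> = 1, so this representation is reducible.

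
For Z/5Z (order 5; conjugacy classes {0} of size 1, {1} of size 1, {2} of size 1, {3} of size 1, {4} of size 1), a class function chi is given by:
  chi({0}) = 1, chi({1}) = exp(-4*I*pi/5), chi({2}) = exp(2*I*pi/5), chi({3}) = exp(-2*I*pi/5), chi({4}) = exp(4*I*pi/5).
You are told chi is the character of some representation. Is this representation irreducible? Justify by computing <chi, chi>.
Irreducible: <chi, chi> = 1.

Working: <chi, chi> = (1/|G|) sum_C |C| * |chi(C)|^2 = (1/5)[1*|1|^2 + 1*|exp(-4*I*pi/5)|^2 + 1*|exp(2*I*pi/5)|^2 + 1*|exp(-2*I*pi/5)|^2 + 1*|exp(4*I*pi/5)|^2]
  = (1/5)[(1) + (1) + (1) + (1) + (1)] = 5/5 = 1.
(Exp terms are combined using exp(i*s)*conj(exp(i*t)) = exp(i*(s-t)), and sums of them are collapsed using the identity that for every m > 1 the m distinct m-th roots of unity sum to 0, e.g. 1 + exp(2*I*pi/3) + exp(-2*I*pi/3) = 0.)
A character is irreducible iff <chi, chi> = 1, so this representation is irreducible.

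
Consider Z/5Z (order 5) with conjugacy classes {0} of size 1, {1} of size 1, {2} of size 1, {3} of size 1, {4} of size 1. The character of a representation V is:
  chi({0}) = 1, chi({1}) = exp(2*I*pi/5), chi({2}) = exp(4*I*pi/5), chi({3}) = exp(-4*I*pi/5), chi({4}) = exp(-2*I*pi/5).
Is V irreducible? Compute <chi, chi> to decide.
Irreducible: <chi, chi> = 1.

Details: <chi, chi> = (1/|G|) sum_C |C| * |chi(C)|^2 = (1/5)[1*|1|^2 + 1*|exp(2*I*pi/5)|^2 + 1*|exp(4*I*pi/5)|^2 + 1*|exp(-4*I*pi/5)|^2 + 1*|exp(-2*I*pi/5)|^2]
  = (1/5)[(1) + (1) + (1) + (1) + (1)] = 5/5 = 1.
(Exp terms are combined using exp(i*s)*conj(exp(i*t)) = exp(i*(s-t)), and sums of them are collapsed using the identity that for every m > 1 the m distinct m-th roots of unity sum to 0, e.g. 1 + exp(2*I*pi/3) + exp(-2*I*pi/3) = 0.)
A character is irreducible iff <chi, chi> = 1, so this representation is irreducible.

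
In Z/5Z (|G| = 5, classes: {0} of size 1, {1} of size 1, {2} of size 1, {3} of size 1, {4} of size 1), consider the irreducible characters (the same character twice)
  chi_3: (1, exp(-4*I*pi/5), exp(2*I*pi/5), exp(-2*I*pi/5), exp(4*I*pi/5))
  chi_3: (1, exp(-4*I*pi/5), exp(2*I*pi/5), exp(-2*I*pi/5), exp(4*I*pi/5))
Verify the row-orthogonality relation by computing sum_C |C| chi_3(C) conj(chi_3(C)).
Sum = 5 = |G| = 5; so <chi_3, chi_3> = 1 (norm-1 confirms irreducibility).

Explanation: Compute term by term over conjugacy classes (|C| * chi_3(C) * conj(chi_3(C))):
  1*(1)*conj(1) + 1*(exp(-4*I*pi/5))*conj(exp(-4*I*pi/5)) + 1*(exp(2*I*pi/5))*conj(exp(2*I*pi/5)) + 1*(exp(-2*I*pi/5))*conj(exp(-2*I*pi/5)) + 1*(exp(4*I*pi/5))*conj(exp(4*I*pi/5))
  = (1) + (1) + (1) + (1) + (1)
  = 5.
(Exp terms are combined using exp(i*s)*conj(exp(i*t)) = exp(i*(s-t)), and sums of them are collapsed using the identity that for every m > 1 the m distinct m-th roots of unity sum to 0, e.g. 1 + exp(2*I*pi/3) + exp(-2*I*pi/3) = 0.)
Dividing by |G| = 5 gives 5/5 = 1, matching the row-orthogonality relation <chi_3, chi_3> = [chi_3 = chi_3].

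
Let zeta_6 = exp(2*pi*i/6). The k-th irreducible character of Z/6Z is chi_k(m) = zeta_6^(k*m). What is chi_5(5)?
chi_5(5) = zeta_6^25 = exp(I*pi/3)

Solution. chi_5(5) = zeta_6^(5*5) = zeta_6^25. Since zeta_6^6 = 1, this equals zeta_6^1 = exp(2*pi*i*1/6) = exp(I*pi/3).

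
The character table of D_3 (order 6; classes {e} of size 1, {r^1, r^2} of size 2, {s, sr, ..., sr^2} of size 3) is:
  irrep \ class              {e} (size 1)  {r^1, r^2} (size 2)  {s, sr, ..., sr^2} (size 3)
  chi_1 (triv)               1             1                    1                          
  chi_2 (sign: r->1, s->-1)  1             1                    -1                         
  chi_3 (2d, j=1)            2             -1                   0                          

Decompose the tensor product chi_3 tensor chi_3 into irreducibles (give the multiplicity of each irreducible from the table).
chi_3 tensor chi_3 = chi_1 + chi_2 + chi_3 (all other irreducibles have multiplicity 0).

Derivation: The character of a tensor product is the pointwise product (chi_3 * chi_3)(C) = chi_3(C) * chi_3(C):
  {e}: (2)*(2), {r^1, r^2}: (-1)*(-1), {s, sr, ..., sr^2}: (0)*(0)
so (chi_3 * chi_3) takes values
  {e} -> 4, {r^1, r^2} -> 1, {s, sr, ..., sr^2} -> 0.
Now take the inner product of this character with each irreducible chi from the table, <chi_3*chi_3, chi> = (1/6) sum_C |C| (chi_3*chi_3)(C) conj(chi(C)):
  <chi_3*chi_3, chi_1> = (1/6)[1*(4)*conj(1) + 2*(1)*conj(1) + 3*(0)*conj(1)]
      = (1/6)[(4) + (2) + (0)] = 6/6 = 1
  <chi_3*chi_3, chi_2> = (1/6)[1*(4)*conj(1) + 2*(1)*conj(1) + 3*(0)*conj(-1)]
      = (1/6)[(4) + (2) + (0)] = 6/6 = 1
  <chi_3*chi_3, chi_3> = (1/6)[1*(4)*conj(2) + 2*(1)*conj(-1) + 3*(0)*conj(0)]
      = (1/6)[(8) + (-2) + (0)] = 6/6 = 1
Hence the multiplicities are chi_1: 1, chi_2: 1, chi_3: 1. Dimension check: dim(chi_3)*dim(chi_3) = 2*2 = 4 and sum (mult * dim) = 1*1 + 1*1 + 1*2 = 4.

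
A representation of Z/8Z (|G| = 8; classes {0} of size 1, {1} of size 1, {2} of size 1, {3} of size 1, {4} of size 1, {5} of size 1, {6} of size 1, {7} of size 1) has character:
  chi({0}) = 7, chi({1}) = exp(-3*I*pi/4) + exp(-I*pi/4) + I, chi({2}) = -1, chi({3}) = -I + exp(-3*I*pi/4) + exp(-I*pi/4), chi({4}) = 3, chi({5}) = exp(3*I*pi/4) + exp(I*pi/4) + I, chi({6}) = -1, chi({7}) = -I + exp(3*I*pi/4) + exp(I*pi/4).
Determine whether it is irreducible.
Not irreducible (reducible): <chi, chi> = 9 > 1.

Argument: <chi, chi> = (1/|G|) sum_C |C| * |chi(C)|^2 = (1/8)[1*|7|^2 + 1*|exp(-3*I*pi/4) + exp(-I*pi/4) + I|^2 + 1*|-1|^2 + 1*|-I + exp(-3*I*pi/4) + exp(-I*pi/4)|^2 + 1*|3|^2 + 1*|exp(3*I*pi/4) + exp(I*pi/4) + I|^2 + 1*|-1|^2 + 1*|-I + exp(3*I*pi/4) + exp(I*pi/4)|^2]
  = (1/8)[(49) + (3 - exp(I*pi/4) + exp(-3*I*pi/4) - exp(-I*pi/4) + exp(3*I*pi/4)) + (1) + (3 - exp(3*I*pi/4) + exp(-I*pi/4) - exp(-3*I*pi/4) + exp(I*pi/4)) + (9) + (3 - exp(3*I*pi/4) + exp(-I*pi/4) - exp(-3*I*pi/4) + exp(I*pi/4)) + (1) + (3 - exp(I*pi/4) + exp(-3*I*pi/4) - exp(-I*pi/4) + exp(3*I*pi/4))] = 72/8 = 9.
(Exp terms are combined using exp(i*s)*conj(exp(i*t)) = exp(i*(s-t)), and sums of them are collapsed using the identity that for every m > 1 the m distinct m-th roots of unity sum to 0, e.g. 1 + exp(2*I*pi/3) + exp(-2*I*pi/3) = 0.)
A character is irreducible iff <chi, chi> = 1, so this representation is reducible.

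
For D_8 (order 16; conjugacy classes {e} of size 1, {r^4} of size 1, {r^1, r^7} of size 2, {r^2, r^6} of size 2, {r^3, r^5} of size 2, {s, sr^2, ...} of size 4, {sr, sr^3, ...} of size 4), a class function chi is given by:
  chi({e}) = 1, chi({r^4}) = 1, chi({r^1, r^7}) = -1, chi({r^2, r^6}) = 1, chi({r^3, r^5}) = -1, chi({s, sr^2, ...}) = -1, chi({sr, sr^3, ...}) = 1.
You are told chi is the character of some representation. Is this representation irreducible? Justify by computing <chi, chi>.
Irreducible: <chi, chi> = 1.

Proof sketch: <chi, chi> = (1/|G|) sum_C |C| * |chi(C)|^2 = (1/16)[1*|1|^2 + 1*|1|^2 + 2*|-1|^2 + 2*|1|^2 + 2*|-1|^2 + 4*|-1|^2 + 4*|1|^2]
  = (1/16)[(1) + (1) + (2) + (2) + (2) + (4) + (4)] = 16/16 = 1.
A character is irreducible iff <chi, chi> = 1, so this representation is irreducible.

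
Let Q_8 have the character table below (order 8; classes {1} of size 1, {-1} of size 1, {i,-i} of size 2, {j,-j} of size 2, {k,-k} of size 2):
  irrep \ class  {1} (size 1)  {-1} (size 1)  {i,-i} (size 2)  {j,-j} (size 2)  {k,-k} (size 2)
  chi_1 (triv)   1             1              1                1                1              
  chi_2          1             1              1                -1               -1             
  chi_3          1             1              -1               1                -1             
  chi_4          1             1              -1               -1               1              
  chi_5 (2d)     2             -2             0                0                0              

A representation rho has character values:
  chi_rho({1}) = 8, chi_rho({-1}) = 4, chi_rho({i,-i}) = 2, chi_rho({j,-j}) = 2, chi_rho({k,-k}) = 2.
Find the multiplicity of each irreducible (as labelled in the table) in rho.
Multiplicities: chi_1: 3, chi_2: 1, chi_3: 1, chi_4: 1, chi_5: 1.

Use <chi_rho, chi> = (1/|G|) sum_C |C| * chi_rho(C) * conj(chi(C)) with |G| = 8 for each irreducible chi in the table:
  <chi_rho, chi_1> = (1/8)[1*(8)*conj(1) + 1*(4)*conj(1) + 2*(2)*conj(1) + 2*(2)*conj(1) + 2*(2)*conj(1)]
      = (1/8)[(8) + (4) + (4) + (4) + (4)] = 24/8 = 3
  <chi_rho, chi_2> = (1/8)[1*(8)*conj(1) + 1*(4)*conj(1) + 2*(2)*conj(1) + 2*(2)*conj(-1) + 2*(2)*conj(-1)]
      = (1/8)[(8) + (4) + (4) + (-4) + (-4)] = 8/8 = 1
  <chi_rho, chi_3> = (1/8)[1*(8)*conj(1) + 1*(4)*conj(1) + 2*(2)*conj(-1) + 2*(2)*conj(1) + 2*(2)*conj(-1)]
      = (1/8)[(8) + (4) + (-4) + (4) + (-4)] = 8/8 = 1
  <chi_rho, chi_4> = (1/8)[1*(8)*conj(1) + 1*(4)*conj(1) + 2*(2)*conj(-1) + 2*(2)*conj(-1) + 2*(2)*conj(1)]
      = (1/8)[(8) + (4) + (-4) + (-4) + (4)] = 8/8 = 1
  <chi_rho, chi_5> = (1/8)[1*(8)*conj(2) + 1*(4)*conj(-2) + 2*(2)*conj(0) + 2*(2)*conj(0) + 2*(2)*conj(0)]
      = (1/8)[(16) + (-8) + (0) + (0) + (0)] = 8/8 = 1
Dimension check: dim(rho) = sum (mult * dim) = 3*1 + 1*1 + 1*1 + 1*1 + 1*2 = 8 = chi_rho(e) = 8.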